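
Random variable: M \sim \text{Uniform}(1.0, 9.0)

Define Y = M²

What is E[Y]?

Using E[X²] = Var(X) + (E[X])²:
E[M] = 5
Var(M) = (9 - 1)^2/12 = 5.3333333
E[M²] = 5.3333333 + 5² = 5.3333333 + 25 = 30.333333

30.333333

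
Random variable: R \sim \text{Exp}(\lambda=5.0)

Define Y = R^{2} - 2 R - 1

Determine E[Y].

E[Y] = 1*E[R²] - 2*E[R] - 1
E[R] = 0.2
E[R²] = Var(R) + (E[R])² = 0.04 + 0.04 = 0.08
E[Y] = 1*0.08 - 2*0.2 - 1 = -1.32

-1.32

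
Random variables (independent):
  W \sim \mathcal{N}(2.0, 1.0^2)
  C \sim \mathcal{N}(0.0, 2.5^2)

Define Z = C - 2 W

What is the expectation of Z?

E[Z] = -2*E[W] + 1*E[C]
E[W] = 2
E[C] = 0
E[Z] = -2*2 + 1*0 = -4

-4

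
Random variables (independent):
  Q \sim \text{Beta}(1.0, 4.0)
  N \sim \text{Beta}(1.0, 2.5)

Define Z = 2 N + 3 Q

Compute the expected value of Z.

E[Z] = 3*E[Q] + 2*E[N]
E[Q] = 0.2
E[N] = 0.28571429
E[Z] = 3*0.2 + 2*0.28571429 = 1.1714286

1.1714286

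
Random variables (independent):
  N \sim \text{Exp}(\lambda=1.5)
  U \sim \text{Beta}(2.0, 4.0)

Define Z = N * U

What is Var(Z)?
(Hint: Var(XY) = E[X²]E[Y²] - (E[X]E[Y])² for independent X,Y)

Var(XY) = E[X²]E[Y²] - (E[X]E[Y])²
E[N] = 0.66666667, Var(N) = 0.44444444
E[U] = 0.33333333, Var(U) = 0.031746032
E[N²] = 0.44444444 + 0.66666667² = 0.88888889
E[U²] = 0.031746032 + 0.33333333² = 0.14285714
Var(Z) = 0.88888889*0.14285714 - (0.66666667*0.33333333)²
= 0.12698413 - 0.049382716 = 0.077601411

0.077601411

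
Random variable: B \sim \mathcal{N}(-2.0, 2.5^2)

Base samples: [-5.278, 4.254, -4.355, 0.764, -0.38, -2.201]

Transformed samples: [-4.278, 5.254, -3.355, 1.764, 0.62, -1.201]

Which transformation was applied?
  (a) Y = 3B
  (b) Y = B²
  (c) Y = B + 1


Checking option (c) Y = B + 1:
  B = -5.278 -> Y = -4.278 ✓
  B = 4.254 -> Y = 5.254 ✓
  B = -4.355 -> Y = -3.355 ✓
All samples match this transformation.

(c) B + 1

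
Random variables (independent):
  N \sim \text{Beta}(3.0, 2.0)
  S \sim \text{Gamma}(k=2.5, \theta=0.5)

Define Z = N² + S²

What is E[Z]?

E[Z] = E[N²] + E[S²]
E[N²] = Var(N) + E[N]² = 0.04 + 0.36 = 0.4
E[S²] = Var(S) + E[S]² = 0.625 + 1.5625 = 2.1875
E[Z] = 0.4 + 2.1875 = 2.5875

2.5875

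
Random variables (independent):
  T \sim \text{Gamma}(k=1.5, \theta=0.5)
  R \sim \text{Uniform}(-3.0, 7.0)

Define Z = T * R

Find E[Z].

For independent RVs: E[XY] = E[X]*E[Y]
E[T] = 0.75
E[R] = 2
E[Z] = 0.75 * 2 = 1.5

1.5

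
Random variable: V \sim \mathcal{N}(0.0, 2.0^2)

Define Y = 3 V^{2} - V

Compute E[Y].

E[Y] = 3*E[V²] - 1*E[V]
E[V] = 0
E[V²] = Var(V) + (E[V])² = 4 + 0 = 4
E[Y] = 3*4 - 1*0 = 12

12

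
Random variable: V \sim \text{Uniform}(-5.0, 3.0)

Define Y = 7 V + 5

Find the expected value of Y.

For Y = 7V + 5:
E[Y] = 7 * E[V] + 5
E[V] = (-5 + 3)/2 = -1
E[Y] = 7 * (-1) + 5 = -2

-2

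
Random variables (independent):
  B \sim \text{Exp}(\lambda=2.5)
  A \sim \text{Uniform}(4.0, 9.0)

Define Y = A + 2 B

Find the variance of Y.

For independent RVs: Var(aX + bY) = a²Var(X) + b²Var(Y)
Var(B) = 0.16
Var(A) = 2.0833333
Var(Y) = 2²*0.16 + 1²*2.0833333
= 4*0.16 + 1*2.0833333 = 2.7233333

2.7233333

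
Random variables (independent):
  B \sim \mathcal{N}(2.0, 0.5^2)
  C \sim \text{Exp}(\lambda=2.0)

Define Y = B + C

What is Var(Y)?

For independent RVs: Var(aX + bY) = a²Var(X) + b²Var(Y)
Var(B) = 0.25
Var(C) = 0.25
Var(Y) = 1²*0.25 + 1²*0.25
= 1*0.25 + 1*0.25 = 0.5

0.5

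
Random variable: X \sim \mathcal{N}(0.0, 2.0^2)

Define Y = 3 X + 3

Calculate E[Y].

For Y = 3X + 3:
E[Y] = 3 * E[X] + 3
E[X] = 0.0 = 0
E[Y] = 3 * 0 + 3 = 3

3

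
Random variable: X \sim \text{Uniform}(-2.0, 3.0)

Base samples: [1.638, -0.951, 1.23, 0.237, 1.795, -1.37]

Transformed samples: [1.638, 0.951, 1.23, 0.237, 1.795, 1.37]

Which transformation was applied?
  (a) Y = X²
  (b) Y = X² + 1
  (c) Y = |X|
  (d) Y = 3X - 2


Checking option (c) Y = |X|:
  X = 1.638 -> Y = 1.638 ✓
  X = -0.951 -> Y = 0.951 ✓
  X = 1.23 -> Y = 1.23 ✓
All samples match this transformation.

(c) |X|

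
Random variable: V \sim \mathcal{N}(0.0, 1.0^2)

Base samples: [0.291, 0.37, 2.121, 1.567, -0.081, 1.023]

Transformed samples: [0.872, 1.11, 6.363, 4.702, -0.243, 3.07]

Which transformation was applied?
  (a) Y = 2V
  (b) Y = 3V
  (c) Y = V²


Checking option (b) Y = 3V:
  V = 0.291 -> Y = 0.872 ✓
  V = 0.37 -> Y = 1.11 ✓
  V = 2.121 -> Y = 6.363 ✓
All samples match this transformation.

(b) 3V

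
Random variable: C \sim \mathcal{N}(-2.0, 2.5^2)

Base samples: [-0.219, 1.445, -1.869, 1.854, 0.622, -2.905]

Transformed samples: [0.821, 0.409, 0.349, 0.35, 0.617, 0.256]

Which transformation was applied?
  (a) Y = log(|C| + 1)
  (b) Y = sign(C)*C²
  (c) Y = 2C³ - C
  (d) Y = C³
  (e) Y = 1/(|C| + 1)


Checking option (e) Y = 1/(|C| + 1):
  C = -0.219 -> Y = 0.821 ✓
  C = 1.445 -> Y = 0.409 ✓
  C = -1.869 -> Y = 0.349 ✓
All samples match this transformation.

(e) 1/(|C| + 1)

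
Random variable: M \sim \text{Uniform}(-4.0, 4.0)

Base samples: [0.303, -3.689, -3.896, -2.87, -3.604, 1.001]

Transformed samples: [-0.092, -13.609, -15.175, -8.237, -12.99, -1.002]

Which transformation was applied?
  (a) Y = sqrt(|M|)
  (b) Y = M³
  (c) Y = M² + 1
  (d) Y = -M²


Checking option (d) Y = -M²:
  M = 0.303 -> Y = -0.092 ✓
  M = -3.689 -> Y = -13.609 ✓
  M = -3.896 -> Y = -15.175 ✓
All samples match this transformation.

(d) -M²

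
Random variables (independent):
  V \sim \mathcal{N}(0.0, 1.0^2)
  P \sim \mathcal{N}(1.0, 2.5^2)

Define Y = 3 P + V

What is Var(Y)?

For independent RVs: Var(aX + bY) = a²Var(X) + b²Var(Y)
Var(V) = 1
Var(P) = 6.25
Var(Y) = 1²*1 + 3²*6.25
= 1*1 + 9*6.25 = 57.25

57.25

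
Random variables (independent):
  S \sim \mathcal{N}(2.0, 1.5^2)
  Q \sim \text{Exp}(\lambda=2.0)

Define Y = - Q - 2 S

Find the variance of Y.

For independent RVs: Var(aX + bY) = a²Var(X) + b²Var(Y)
Var(S) = 2.25
Var(Q) = 0.25
Var(Y) = (-2)²*2.25 + (-1)²*0.25
= 4*2.25 + 1*0.25 = 9.25

9.25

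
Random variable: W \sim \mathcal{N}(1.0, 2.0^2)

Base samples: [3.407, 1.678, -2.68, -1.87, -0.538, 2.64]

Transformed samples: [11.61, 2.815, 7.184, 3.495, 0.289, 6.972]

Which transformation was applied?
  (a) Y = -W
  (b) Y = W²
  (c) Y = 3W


Checking option (b) Y = W²:
  W = 3.407 -> Y = 11.61 ✓
  W = 1.678 -> Y = 2.815 ✓
  W = -2.68 -> Y = 7.184 ✓
All samples match this transformation.

(b) W²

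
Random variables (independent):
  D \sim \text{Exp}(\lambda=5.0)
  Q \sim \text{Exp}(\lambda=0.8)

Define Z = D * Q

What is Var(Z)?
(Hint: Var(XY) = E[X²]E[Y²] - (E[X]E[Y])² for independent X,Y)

Var(XY) = E[X²]E[Y²] - (E[X]E[Y])²
E[D] = 0.2, Var(D) = 0.04
E[Q] = 1.25, Var(Q) = 1.5625
E[D²] = 0.04 + 0.2² = 0.08
E[Q²] = 1.5625 + 1.25² = 3.125
Var(Z) = 0.08*3.125 - (0.2*1.25)²
= 0.25 - 0.0625 = 0.1875

0.1875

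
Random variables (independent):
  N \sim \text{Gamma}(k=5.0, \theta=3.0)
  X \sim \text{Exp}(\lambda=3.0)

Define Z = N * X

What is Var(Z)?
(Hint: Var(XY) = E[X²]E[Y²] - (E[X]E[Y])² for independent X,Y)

Var(XY) = E[X²]E[Y²] - (E[X]E[Y])²
E[N] = 15, Var(N) = 45
E[X] = 0.33333333, Var(X) = 0.11111111
E[N²] = 45 + 15² = 270
E[X²] = 0.11111111 + 0.33333333² = 0.22222222
Var(Z) = 270*0.22222222 - (15*0.33333333)²
= 60 - 25 = 35

35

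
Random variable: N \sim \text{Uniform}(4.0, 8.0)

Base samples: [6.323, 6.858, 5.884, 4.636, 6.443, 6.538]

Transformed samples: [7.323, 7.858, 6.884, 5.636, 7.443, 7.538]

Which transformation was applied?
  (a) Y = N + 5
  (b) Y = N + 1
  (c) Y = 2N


Checking option (b) Y = N + 1:
  N = 6.323 -> Y = 7.323 ✓
  N = 6.858 -> Y = 7.858 ✓
  N = 5.884 -> Y = 6.884 ✓
All samples match this transformation.

(b) N + 1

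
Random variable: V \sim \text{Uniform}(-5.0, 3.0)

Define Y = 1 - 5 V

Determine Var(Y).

For Y = aV + b: Var(Y) = a² * Var(V)
Var(V) = (3 + 5)^2/12 = 5.3333333
Var(Y) = (-5)² * 5.3333333 = 25 * 5.3333333 = 133.33333

133.33333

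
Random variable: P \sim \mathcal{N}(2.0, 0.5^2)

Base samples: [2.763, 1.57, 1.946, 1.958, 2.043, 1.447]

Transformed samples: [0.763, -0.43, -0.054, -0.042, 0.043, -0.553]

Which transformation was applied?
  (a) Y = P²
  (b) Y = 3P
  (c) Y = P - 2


Checking option (c) Y = P - 2:
  P = 2.763 -> Y = 0.763 ✓
  P = 1.57 -> Y = -0.43 ✓
  P = 1.946 -> Y = -0.054 ✓
All samples match this transformation.

(c) P - 2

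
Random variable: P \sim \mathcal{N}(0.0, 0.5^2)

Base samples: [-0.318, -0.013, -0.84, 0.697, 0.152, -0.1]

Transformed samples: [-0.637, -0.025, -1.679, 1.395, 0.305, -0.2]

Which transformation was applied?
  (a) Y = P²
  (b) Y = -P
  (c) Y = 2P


Checking option (c) Y = 2P:
  P = -0.318 -> Y = -0.637 ✓
  P = -0.013 -> Y = -0.025 ✓
  P = -0.84 -> Y = -1.679 ✓
All samples match this transformation.

(c) 2P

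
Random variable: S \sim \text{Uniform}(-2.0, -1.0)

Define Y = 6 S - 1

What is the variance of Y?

For Y = aS + b: Var(Y) = a² * Var(S)
Var(S) = (-1 + 2)^2/12 = 0.083333333
Var(Y) = 6² * 0.083333333 = 36 * 0.083333333 = 3

3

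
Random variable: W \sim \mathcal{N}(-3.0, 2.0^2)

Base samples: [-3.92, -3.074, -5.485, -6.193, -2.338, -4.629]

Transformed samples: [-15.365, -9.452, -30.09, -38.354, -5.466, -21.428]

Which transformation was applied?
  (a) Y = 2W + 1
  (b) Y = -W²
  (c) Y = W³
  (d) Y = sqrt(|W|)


Checking option (b) Y = -W²:
  W = -3.92 -> Y = -15.365 ✓
  W = -3.074 -> Y = -9.452 ✓
  W = -5.485 -> Y = -30.09 ✓
All samples match this transformation.

(b) -W²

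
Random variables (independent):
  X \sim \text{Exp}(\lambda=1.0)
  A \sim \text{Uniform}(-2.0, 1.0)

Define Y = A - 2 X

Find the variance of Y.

For independent RVs: Var(aX + bY) = a²Var(X) + b²Var(Y)
Var(X) = 1
Var(A) = 0.75
Var(Y) = (-2)²*1 + 1²*0.75
= 4*1 + 1*0.75 = 4.75

4.75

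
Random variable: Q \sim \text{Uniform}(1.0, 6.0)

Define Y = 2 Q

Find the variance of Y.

For Y = aQ + b: Var(Y) = a² * Var(Q)
Var(Q) = (6 - 1)^2/12 = 2.0833333
Var(Y) = 2² * 2.0833333 = 4 * 2.0833333 = 8.3333333

8.3333333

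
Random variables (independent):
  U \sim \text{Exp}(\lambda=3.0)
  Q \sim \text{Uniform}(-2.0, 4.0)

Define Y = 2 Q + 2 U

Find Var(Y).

For independent RVs: Var(aX + bY) = a²Var(X) + b²Var(Y)
Var(U) = 0.11111111
Var(Q) = 3
Var(Y) = 2²*0.11111111 + 2²*3
= 4*0.11111111 + 4*3 = 12.444444

12.444444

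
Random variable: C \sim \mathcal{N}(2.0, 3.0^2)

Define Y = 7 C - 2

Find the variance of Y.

For Y = aC + b: Var(Y) = a² * Var(C)
Var(C) = 3.0^2 = 9
Var(Y) = 7² * 9 = 49 * 9 = 441

441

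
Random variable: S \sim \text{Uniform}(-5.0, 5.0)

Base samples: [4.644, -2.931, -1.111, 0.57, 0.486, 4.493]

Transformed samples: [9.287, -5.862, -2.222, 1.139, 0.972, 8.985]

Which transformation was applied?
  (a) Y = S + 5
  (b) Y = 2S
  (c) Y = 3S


Checking option (b) Y = 2S:
  S = 4.644 -> Y = 9.287 ✓
  S = -2.931 -> Y = -5.862 ✓
  S = -1.111 -> Y = -2.222 ✓
All samples match this transformation.

(b) 2S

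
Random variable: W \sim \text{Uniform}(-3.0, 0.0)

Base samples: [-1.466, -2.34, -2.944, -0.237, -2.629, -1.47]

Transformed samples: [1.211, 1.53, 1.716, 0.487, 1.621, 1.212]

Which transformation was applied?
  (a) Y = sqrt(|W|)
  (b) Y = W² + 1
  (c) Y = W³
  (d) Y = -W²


Checking option (a) Y = sqrt(|W|):
  W = -1.466 -> Y = 1.211 ✓
  W = -2.34 -> Y = 1.53 ✓
  W = -2.944 -> Y = 1.716 ✓
All samples match this transformation.

(a) sqrt(|W|)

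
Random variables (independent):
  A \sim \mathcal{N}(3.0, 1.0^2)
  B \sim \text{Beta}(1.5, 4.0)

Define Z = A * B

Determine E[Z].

For independent RVs: E[XY] = E[X]*E[Y]
E[A] = 3
E[B] = 0.27272727
E[Z] = 3 * 0.27272727 = 0.81818182

0.81818182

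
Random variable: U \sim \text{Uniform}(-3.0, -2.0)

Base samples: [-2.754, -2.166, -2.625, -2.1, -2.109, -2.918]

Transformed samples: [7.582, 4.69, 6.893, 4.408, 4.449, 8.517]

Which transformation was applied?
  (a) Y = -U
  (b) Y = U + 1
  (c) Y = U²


Checking option (c) Y = U²:
  U = -2.754 -> Y = 7.582 ✓
  U = -2.166 -> Y = 4.69 ✓
  U = -2.625 -> Y = 6.893 ✓
All samples match this transformation.

(c) U²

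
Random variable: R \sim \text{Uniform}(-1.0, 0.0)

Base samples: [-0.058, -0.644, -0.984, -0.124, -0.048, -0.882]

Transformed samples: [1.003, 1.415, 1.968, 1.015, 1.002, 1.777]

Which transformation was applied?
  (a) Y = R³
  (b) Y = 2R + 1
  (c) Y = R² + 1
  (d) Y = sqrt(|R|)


Checking option (c) Y = R² + 1:
  R = -0.058 -> Y = 1.003 ✓
  R = -0.644 -> Y = 1.415 ✓
  R = -0.984 -> Y = 1.968 ✓
All samples match this transformation.

(c) R² + 1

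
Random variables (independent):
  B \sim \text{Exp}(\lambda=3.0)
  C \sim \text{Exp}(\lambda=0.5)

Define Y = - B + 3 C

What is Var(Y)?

For independent RVs: Var(aX + bY) = a²Var(X) + b²Var(Y)
Var(B) = 0.11111111
Var(C) = 4
Var(Y) = (-1)²*0.11111111 + 3²*4
= 1*0.11111111 + 9*4 = 36.111111

36.111111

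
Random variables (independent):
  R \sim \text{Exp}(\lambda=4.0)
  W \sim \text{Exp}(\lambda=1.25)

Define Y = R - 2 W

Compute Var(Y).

For independent RVs: Var(aX + bY) = a²Var(X) + b²Var(Y)
Var(R) = 0.0625
Var(W) = 0.64
Var(Y) = 1²*0.0625 + (-2)²*0.64
= 1*0.0625 + 4*0.64 = 2.6225

2.6225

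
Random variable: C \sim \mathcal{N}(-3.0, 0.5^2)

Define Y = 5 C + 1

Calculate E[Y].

For Y = 5C + 1:
E[Y] = 5 * E[C] + 1
E[C] = -3.0 = -3
E[Y] = 5 * (-3) + 1 = -14

-14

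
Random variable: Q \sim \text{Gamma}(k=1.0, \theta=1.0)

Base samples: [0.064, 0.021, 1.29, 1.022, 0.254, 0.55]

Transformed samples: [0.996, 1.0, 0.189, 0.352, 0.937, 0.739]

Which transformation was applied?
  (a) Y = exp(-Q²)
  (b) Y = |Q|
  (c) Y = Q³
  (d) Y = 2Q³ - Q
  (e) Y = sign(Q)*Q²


Checking option (a) Y = exp(-Q²):
  Q = 0.064 -> Y = 0.996 ✓
  Q = 0.021 -> Y = 1.0 ✓
  Q = 1.29 -> Y = 0.189 ✓
All samples match this transformation.

(a) exp(-Q²)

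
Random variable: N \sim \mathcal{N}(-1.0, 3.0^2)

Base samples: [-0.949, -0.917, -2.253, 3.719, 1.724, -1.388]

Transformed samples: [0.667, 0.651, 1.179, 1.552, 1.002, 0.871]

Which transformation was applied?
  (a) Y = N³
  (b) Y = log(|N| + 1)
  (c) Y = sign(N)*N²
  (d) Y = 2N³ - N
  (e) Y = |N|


Checking option (b) Y = log(|N| + 1):
  N = -0.949 -> Y = 0.667 ✓
  N = -0.917 -> Y = 0.651 ✓
  N = -2.253 -> Y = 1.179 ✓
All samples match this transformation.

(b) log(|N| + 1)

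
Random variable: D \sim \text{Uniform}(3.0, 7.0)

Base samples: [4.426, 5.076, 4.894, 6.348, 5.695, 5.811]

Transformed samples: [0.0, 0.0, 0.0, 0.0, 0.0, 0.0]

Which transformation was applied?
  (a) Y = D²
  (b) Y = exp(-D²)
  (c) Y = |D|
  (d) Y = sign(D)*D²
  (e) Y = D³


Checking option (b) Y = exp(-D²):
  D = 4.426 -> Y = 0.0 ✓
  D = 5.076 -> Y = 0.0 ✓
  D = 4.894 -> Y = 0.0 ✓
All samples match this transformation.

(b) exp(-D²)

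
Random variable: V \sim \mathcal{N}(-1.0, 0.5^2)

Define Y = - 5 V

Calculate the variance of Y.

For Y = aV + b: Var(Y) = a² * Var(V)
Var(V) = 0.5^2 = 0.25
Var(Y) = (-5)² * 0.25 = 25 * 0.25 = 6.25

6.25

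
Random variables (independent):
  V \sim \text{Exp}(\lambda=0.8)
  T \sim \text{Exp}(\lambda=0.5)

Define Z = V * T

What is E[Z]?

For independent RVs: E[XY] = E[X]*E[Y]
E[V] = 1.25
E[T] = 2
E[Z] = 1.25 * 2 = 2.5

2.5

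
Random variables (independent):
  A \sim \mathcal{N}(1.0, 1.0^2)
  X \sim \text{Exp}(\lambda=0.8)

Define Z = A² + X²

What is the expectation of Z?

E[Z] = E[A²] + E[X²]
E[A²] = Var(A) + E[A]² = 1 + 1 = 2
E[X²] = Var(X) + E[X]² = 1.5625 + 1.5625 = 3.125
E[Z] = 2 + 3.125 = 5.125

5.125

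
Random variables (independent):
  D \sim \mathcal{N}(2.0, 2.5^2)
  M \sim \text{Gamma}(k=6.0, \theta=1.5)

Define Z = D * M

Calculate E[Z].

For independent RVs: E[XY] = E[X]*E[Y]
E[D] = 2
E[M] = 9
E[Z] = 2 * 9 = 18

18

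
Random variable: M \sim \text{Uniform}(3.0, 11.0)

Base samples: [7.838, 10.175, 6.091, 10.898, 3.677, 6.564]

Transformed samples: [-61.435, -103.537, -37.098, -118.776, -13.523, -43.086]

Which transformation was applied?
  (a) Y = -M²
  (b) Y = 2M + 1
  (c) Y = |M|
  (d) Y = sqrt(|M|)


Checking option (a) Y = -M²:
  M = 7.838 -> Y = -61.435 ✓
  M = 10.175 -> Y = -103.537 ✓
  M = 6.091 -> Y = -37.098 ✓
All samples match this transformation.

(a) -M²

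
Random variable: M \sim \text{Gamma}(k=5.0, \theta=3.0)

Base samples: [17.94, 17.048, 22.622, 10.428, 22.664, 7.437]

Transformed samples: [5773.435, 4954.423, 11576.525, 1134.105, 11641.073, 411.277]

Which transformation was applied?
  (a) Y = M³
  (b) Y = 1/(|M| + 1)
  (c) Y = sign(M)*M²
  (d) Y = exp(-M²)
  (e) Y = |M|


Checking option (a) Y = M³:
  M = 17.94 -> Y = 5773.435 ✓
  M = 17.048 -> Y = 4954.423 ✓
  M = 22.622 -> Y = 11576.525 ✓
All samples match this transformation.

(a) M³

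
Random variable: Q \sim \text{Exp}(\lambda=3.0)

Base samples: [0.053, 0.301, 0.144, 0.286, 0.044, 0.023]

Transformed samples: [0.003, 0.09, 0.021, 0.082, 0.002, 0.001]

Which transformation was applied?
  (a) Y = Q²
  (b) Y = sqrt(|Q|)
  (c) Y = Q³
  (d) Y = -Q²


Checking option (a) Y = Q²:
  Q = 0.053 -> Y = 0.003 ✓
  Q = 0.301 -> Y = 0.09 ✓
  Q = 0.144 -> Y = 0.021 ✓
All samples match this transformation.

(a) Q²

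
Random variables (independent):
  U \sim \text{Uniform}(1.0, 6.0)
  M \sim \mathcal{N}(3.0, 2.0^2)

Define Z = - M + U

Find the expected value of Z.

E[Z] = 1*E[U] - 1*E[M]
E[U] = 3.5
E[M] = 3
E[Z] = 1*3.5 - 1*3 = 0.5

0.5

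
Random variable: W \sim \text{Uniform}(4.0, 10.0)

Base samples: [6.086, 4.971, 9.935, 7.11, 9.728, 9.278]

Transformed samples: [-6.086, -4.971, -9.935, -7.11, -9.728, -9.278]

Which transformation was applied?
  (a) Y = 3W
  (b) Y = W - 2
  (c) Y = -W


Checking option (c) Y = -W:
  W = 6.086 -> Y = -6.086 ✓
  W = 4.971 -> Y = -4.971 ✓
  W = 9.935 -> Y = -9.935 ✓
All samples match this transformation.

(c) -W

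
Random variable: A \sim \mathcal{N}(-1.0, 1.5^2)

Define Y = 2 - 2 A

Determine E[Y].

For Y = -2A + 2:
E[Y] = -2 * E[A] + 2
E[A] = -1.0 = -1
E[Y] = -2 * (-1) + 2 = 4

4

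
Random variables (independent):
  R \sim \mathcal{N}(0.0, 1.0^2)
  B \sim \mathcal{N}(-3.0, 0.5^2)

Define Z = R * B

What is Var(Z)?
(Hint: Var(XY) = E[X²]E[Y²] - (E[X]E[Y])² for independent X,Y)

Var(XY) = E[X²]E[Y²] - (E[X]E[Y])²
E[R] = 0, Var(R) = 1
E[B] = -3, Var(B) = 0.25
E[R²] = 1 + 0² = 1
E[B²] = 0.25 + (-3)² = 9.25
Var(Z) = 1*9.25 - (0*(-3))²
= 9.25 - 0 = 9.25

9.25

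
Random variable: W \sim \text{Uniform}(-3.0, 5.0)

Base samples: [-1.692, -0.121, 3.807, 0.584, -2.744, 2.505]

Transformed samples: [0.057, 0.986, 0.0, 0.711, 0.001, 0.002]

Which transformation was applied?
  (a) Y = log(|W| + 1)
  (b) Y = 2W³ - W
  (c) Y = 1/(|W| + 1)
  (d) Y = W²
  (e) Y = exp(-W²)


Checking option (e) Y = exp(-W²):
  W = -1.692 -> Y = 0.057 ✓
  W = -0.121 -> Y = 0.986 ✓
  W = 3.807 -> Y = 0.0 ✓
All samples match this transformation.

(e) exp(-W²)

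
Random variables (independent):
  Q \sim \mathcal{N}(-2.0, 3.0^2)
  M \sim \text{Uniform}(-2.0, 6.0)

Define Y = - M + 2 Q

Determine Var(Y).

For independent RVs: Var(aX + bY) = a²Var(X) + b²Var(Y)
Var(Q) = 9
Var(M) = 5.3333333
Var(Y) = 2²*9 + (-1)²*5.3333333
= 4*9 + 1*5.3333333 = 41.333333

41.333333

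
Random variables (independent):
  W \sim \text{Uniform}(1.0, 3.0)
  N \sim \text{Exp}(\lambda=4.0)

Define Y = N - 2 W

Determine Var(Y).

For independent RVs: Var(aX + bY) = a²Var(X) + b²Var(Y)
Var(W) = 0.33333333
Var(N) = 0.0625
Var(Y) = (-2)²*0.33333333 + 1²*0.0625
= 4*0.33333333 + 1*0.0625 = 1.3958333

1.3958333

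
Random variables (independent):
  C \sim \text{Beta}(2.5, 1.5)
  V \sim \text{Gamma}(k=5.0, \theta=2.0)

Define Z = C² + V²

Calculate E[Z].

E[Z] = E[C²] + E[V²]
E[C²] = Var(C) + E[C]² = 0.046875 + 0.390625 = 0.4375
E[V²] = Var(V) + E[V]² = 20 + 100 = 120
E[Z] = 0.4375 + 120 = 120.4375

120.4375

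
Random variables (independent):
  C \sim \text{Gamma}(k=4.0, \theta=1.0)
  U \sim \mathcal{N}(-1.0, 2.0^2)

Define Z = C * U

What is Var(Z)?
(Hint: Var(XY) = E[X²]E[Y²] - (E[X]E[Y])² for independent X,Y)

Var(XY) = E[X²]E[Y²] - (E[X]E[Y])²
E[C] = 4, Var(C) = 4
E[U] = -1, Var(U) = 4
E[C²] = 4 + 4² = 20
E[U²] = 4 + (-1)² = 5
Var(Z) = 20*5 - (4*(-1))²
= 100 - 16 = 84

84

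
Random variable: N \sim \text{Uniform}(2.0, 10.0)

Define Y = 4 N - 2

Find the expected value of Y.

For Y = 4N - 2:
E[Y] = 4 * E[N] - 2
E[N] = (2 + 10)/2 = 6
E[Y] = 4 * 6 - 2 = 22

22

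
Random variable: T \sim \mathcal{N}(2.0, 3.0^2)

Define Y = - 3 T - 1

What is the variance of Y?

For Y = aT + b: Var(Y) = a² * Var(T)
Var(T) = 3.0^2 = 9
Var(Y) = (-3)² * 9 = 9 * 9 = 81

81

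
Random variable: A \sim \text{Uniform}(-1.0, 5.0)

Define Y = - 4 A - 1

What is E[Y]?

For Y = -4A - 1:
E[Y] = -4 * E[A] - 1
E[A] = (-1 + 5)/2 = 2
E[Y] = -4 * 2 - 1 = -9

-9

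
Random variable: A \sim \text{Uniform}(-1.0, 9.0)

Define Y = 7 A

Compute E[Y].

For Y = 7A:
E[Y] = 7 * E[A]
E[A] = (-1 + 9)/2 = 4
E[Y] = 7 * 4 = 28

28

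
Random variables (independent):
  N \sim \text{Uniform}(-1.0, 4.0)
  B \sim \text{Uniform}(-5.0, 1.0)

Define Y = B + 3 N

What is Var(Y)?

For independent RVs: Var(aX + bY) = a²Var(X) + b²Var(Y)
Var(N) = 2.0833333
Var(B) = 3
Var(Y) = 3²*2.0833333 + 1²*3
= 9*2.0833333 + 1*3 = 21.75

21.75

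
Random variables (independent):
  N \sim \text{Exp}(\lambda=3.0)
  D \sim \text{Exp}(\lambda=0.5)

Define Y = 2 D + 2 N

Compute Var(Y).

For independent RVs: Var(aX + bY) = a²Var(X) + b²Var(Y)
Var(N) = 0.11111111
Var(D) = 4
Var(Y) = 2²*0.11111111 + 2²*4
= 4*0.11111111 + 4*4 = 16.444444

16.444444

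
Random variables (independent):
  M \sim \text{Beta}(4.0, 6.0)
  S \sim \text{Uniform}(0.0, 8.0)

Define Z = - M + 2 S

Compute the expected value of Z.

E[Z] = -1*E[M] + 2*E[S]
E[M] = 0.4
E[S] = 4
E[Z] = -1*0.4 + 2*4 = 7.6

7.6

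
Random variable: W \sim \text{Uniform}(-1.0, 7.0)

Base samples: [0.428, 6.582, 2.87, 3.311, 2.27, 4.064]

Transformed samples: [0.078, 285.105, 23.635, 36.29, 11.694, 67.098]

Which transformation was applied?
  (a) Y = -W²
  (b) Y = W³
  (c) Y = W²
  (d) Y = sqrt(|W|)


Checking option (b) Y = W³:
  W = 0.428 -> Y = 0.078 ✓
  W = 6.582 -> Y = 285.105 ✓
  W = 2.87 -> Y = 23.635 ✓
All samples match this transformation.

(b) W³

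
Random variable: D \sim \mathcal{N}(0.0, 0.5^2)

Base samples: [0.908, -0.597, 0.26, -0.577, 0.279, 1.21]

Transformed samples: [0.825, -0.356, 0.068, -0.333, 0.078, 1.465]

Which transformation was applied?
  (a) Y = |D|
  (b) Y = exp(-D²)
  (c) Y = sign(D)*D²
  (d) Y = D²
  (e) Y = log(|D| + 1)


Checking option (c) Y = sign(D)*D²:
  D = 0.908 -> Y = 0.825 ✓
  D = -0.597 -> Y = -0.356 ✓
  D = 0.26 -> Y = 0.068 ✓
All samples match this transformation.

(c) sign(D)*D²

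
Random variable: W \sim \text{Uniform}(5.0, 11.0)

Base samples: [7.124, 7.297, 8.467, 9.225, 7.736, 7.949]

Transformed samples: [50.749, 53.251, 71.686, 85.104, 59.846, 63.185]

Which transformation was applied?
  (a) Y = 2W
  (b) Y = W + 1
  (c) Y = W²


Checking option (c) Y = W²:
  W = 7.124 -> Y = 50.749 ✓
  W = 7.297 -> Y = 53.251 ✓
  W = 8.467 -> Y = 71.686 ✓
All samples match this transformation.

(c) W²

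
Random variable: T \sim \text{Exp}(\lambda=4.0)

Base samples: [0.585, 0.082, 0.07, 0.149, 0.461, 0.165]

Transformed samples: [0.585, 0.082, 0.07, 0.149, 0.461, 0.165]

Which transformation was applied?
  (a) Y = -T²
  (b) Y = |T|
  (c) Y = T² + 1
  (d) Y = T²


Checking option (b) Y = |T|:
  T = 0.585 -> Y = 0.585 ✓
  T = 0.082 -> Y = 0.082 ✓
  T = 0.07 -> Y = 0.07 ✓
All samples match this transformation.

(b) |T|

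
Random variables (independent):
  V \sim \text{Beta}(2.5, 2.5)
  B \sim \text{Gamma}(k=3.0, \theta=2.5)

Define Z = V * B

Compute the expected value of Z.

For independent RVs: E[XY] = E[X]*E[Y]
E[V] = 0.5
E[B] = 7.5
E[Z] = 0.5 * 7.5 = 3.75

3.75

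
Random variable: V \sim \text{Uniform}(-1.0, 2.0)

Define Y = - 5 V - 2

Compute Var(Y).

For Y = aV + b: Var(Y) = a² * Var(V)
Var(V) = (2 + 1)^2/12 = 0.75
Var(Y) = (-5)² * 0.75 = 25 * 0.75 = 18.75

18.75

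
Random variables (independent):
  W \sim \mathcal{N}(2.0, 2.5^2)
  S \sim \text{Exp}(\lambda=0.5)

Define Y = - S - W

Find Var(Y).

For independent RVs: Var(aX + bY) = a²Var(X) + b²Var(Y)
Var(W) = 6.25
Var(S) = 4
Var(Y) = (-1)²*6.25 + (-1)²*4
= 1*6.25 + 1*4 = 10.25

10.25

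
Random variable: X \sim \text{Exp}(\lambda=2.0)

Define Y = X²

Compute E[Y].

Using E[X²] = Var(X) + (E[X])²:
E[X] = 0.5
Var(X) = 1/2.0^2 = 0.25
E[X²] = 0.25 + 0.5² = 0.25 + 0.25 = 0.5

0.5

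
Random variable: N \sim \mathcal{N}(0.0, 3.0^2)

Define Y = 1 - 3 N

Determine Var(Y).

For Y = aN + b: Var(Y) = a² * Var(N)
Var(N) = 3.0^2 = 9
Var(Y) = (-3)² * 9 = 9 * 9 = 81

81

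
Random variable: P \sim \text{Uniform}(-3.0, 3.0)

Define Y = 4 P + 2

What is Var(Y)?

For Y = aP + b: Var(Y) = a² * Var(P)
Var(P) = (3 + 3)^2/12 = 3
Var(Y) = 4² * 3 = 16 * 3 = 48

48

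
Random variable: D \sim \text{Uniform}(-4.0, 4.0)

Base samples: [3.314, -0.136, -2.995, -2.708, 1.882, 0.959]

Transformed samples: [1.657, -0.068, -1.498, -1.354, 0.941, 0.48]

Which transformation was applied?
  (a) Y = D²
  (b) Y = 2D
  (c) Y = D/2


Checking option (c) Y = D/2:
  D = 3.314 -> Y = 1.657 ✓
  D = -0.136 -> Y = -0.068 ✓
  D = -2.995 -> Y = -1.498 ✓
All samples match this transformation.

(c) D/2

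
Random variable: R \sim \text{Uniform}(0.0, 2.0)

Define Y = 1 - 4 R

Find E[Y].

For Y = -4R + 1:
E[Y] = -4 * E[R] + 1
E[R] = (0 + 2)/2 = 1
E[Y] = -4 * 1 + 1 = -3

-3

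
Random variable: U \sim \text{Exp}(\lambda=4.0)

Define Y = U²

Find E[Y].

Using E[X²] = Var(X) + (E[X])²:
E[U] = 0.25
Var(U) = 1/4.0^2 = 0.0625
E[U²] = 0.0625 + 0.25² = 0.0625 + 0.0625 = 0.125

0.125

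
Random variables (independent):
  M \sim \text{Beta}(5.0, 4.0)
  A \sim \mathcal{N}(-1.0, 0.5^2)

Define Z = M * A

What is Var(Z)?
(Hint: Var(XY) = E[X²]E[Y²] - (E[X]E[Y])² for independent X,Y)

Var(XY) = E[X²]E[Y²] - (E[X]E[Y])²
E[M] = 0.55555556, Var(M) = 0.024691358
E[A] = -1, Var(A) = 0.25
E[M²] = 0.024691358 + 0.55555556² = 0.33333333
E[A²] = 0.25 + (-1)² = 1.25
Var(Z) = 0.33333333*1.25 - (0.55555556*(-1))²
= 0.41666667 - 0.30864198 = 0.10802469

0.10802469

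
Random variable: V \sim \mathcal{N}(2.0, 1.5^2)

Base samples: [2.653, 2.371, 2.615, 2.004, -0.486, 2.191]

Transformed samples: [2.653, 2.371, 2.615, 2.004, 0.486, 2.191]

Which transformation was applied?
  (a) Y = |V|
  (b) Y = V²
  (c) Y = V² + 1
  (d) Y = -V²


Checking option (a) Y = |V|:
  V = 2.653 -> Y = 2.653 ✓
  V = 2.371 -> Y = 2.371 ✓
  V = 2.615 -> Y = 2.615 ✓
All samples match this transformation.

(a) |V|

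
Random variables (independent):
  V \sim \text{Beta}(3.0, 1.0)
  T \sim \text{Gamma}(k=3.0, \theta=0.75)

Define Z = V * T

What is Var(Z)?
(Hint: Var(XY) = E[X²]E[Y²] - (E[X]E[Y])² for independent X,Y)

Var(XY) = E[X²]E[Y²] - (E[X]E[Y])²
E[V] = 0.75, Var(V) = 0.0375
E[T] = 2.25, Var(T) = 1.6875
E[V²] = 0.0375 + 0.75² = 0.6
E[T²] = 1.6875 + 2.25² = 6.75
Var(Z) = 0.6*6.75 - (0.75*2.25)²
= 4.05 - 2.8476562 = 1.2023437

1.2023437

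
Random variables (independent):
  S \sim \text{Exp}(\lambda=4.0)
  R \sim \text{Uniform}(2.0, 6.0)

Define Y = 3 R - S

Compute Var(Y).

For independent RVs: Var(aX + bY) = a²Var(X) + b²Var(Y)
Var(S) = 0.0625
Var(R) = 1.3333333
Var(Y) = (-1)²*0.0625 + 3²*1.3333333
= 1*0.0625 + 9*1.3333333 = 12.0625

12.0625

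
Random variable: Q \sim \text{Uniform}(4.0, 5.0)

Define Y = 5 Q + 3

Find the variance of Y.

For Y = aQ + b: Var(Y) = a² * Var(Q)
Var(Q) = (5 - 4)^2/12 = 0.083333333
Var(Y) = 5² * 0.083333333 = 25 * 0.083333333 = 2.0833333

2.0833333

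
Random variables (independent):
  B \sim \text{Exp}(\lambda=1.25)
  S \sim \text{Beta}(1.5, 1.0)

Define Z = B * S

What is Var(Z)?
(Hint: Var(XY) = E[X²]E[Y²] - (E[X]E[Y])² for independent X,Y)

Var(XY) = E[X²]E[Y²] - (E[X]E[Y])²
E[B] = 0.8, Var(B) = 0.64
E[S] = 0.6, Var(S) = 0.068571429
E[B²] = 0.64 + 0.8² = 1.28
E[S²] = 0.068571429 + 0.6² = 0.42857143
Var(Z) = 1.28*0.42857143 - (0.8*0.6)²
= 0.54857143 - 0.2304 = 0.31817143

0.31817143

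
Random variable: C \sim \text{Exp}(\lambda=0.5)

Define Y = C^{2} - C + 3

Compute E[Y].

E[Y] = 1*E[C²] - 1*E[C] + 3
E[C] = 2
E[C²] = Var(C) + (E[C])² = 4 + 4 = 8
E[Y] = 1*8 - 1*2 + 3 = 9

9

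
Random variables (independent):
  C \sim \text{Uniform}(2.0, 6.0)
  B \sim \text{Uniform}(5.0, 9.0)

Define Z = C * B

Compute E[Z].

For independent RVs: E[XY] = E[X]*E[Y]
E[C] = 4
E[B] = 7
E[Z] = 4 * 7 = 28

28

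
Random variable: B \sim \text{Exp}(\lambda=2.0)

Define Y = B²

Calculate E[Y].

Using E[X²] = Var(X) + (E[X])²:
E[B] = 0.5
Var(B) = 1/2.0^2 = 0.25
E[B²] = 0.25 + 0.5² = 0.25 + 0.25 = 0.5

0.5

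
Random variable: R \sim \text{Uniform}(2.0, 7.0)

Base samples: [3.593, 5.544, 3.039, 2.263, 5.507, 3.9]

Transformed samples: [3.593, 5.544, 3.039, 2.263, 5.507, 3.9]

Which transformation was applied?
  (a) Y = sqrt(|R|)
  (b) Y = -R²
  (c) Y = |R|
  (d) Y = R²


Checking option (c) Y = |R|:
  R = 3.593 -> Y = 3.593 ✓
  R = 5.544 -> Y = 5.544 ✓
  R = 3.039 -> Y = 3.039 ✓
All samples match this transformation.

(c) |R|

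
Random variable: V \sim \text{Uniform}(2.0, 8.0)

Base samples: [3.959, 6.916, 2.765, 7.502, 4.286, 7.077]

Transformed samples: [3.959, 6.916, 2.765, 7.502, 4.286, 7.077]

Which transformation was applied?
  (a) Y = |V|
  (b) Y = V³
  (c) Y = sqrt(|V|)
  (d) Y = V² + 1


Checking option (a) Y = |V|:
  V = 3.959 -> Y = 3.959 ✓
  V = 6.916 -> Y = 6.916 ✓
  V = 2.765 -> Y = 2.765 ✓
All samples match this transformation.

(a) |V|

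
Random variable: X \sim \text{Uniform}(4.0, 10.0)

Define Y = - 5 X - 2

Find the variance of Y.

For Y = aX + b: Var(Y) = a² * Var(X)
Var(X) = (10 - 4)^2/12 = 3
Var(Y) = (-5)² * 3 = 25 * 3 = 75

75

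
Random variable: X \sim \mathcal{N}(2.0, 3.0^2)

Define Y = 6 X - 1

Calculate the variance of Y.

For Y = aX + b: Var(Y) = a² * Var(X)
Var(X) = 3.0^2 = 9
Var(Y) = 6² * 9 = 36 * 9 = 324

324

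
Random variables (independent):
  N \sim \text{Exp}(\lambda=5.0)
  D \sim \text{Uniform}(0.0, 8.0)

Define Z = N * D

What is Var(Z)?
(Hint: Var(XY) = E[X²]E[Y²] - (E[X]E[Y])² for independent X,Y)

Var(XY) = E[X²]E[Y²] - (E[X]E[Y])²
E[N] = 0.2, Var(N) = 0.04
E[D] = 4, Var(D) = 5.3333333
E[N²] = 0.04 + 0.2² = 0.08
E[D²] = 5.3333333 + 4² = 21.333333
Var(Z) = 0.08*21.333333 - (0.2*4)²
= 1.7066667 - 0.64 = 1.0666667

1.0666667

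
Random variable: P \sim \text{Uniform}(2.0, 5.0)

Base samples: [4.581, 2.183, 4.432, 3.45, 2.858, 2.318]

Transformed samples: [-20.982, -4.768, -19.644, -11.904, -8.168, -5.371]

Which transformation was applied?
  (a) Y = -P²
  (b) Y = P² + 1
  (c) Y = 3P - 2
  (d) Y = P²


Checking option (a) Y = -P²:
  P = 4.581 -> Y = -20.982 ✓
  P = 2.183 -> Y = -4.768 ✓
  P = 4.432 -> Y = -19.644 ✓
All samples match this transformation.

(a) -P²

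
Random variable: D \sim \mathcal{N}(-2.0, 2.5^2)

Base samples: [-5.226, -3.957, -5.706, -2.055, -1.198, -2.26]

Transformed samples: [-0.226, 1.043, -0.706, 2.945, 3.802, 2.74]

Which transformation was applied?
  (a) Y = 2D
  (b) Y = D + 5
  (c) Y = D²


Checking option (b) Y = D + 5:
  D = -5.226 -> Y = -0.226 ✓
  D = -3.957 -> Y = 1.043 ✓
  D = -5.706 -> Y = -0.706 ✓
All samples match this transformation.

(b) D + 5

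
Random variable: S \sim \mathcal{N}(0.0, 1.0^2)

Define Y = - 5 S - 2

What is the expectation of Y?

For Y = -5S - 2:
E[Y] = -5 * E[S] - 2
E[S] = 0.0 = 0
E[Y] = -5 * 0 - 2 = -2

-2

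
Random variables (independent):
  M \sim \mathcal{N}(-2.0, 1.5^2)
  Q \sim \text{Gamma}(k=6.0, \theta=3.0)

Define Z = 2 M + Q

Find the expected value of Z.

E[Z] = 2*E[M] + 1*E[Q]
E[M] = -2
E[Q] = 18
E[Z] = 2*(-2) + 1*18 = 14

14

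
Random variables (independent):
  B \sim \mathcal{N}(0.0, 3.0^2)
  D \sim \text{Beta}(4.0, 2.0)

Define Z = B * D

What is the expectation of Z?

For independent RVs: E[XY] = E[X]*E[Y]
E[B] = 0
E[D] = 0.66666667
E[Z] = 0 * 0.66666667 = 0

0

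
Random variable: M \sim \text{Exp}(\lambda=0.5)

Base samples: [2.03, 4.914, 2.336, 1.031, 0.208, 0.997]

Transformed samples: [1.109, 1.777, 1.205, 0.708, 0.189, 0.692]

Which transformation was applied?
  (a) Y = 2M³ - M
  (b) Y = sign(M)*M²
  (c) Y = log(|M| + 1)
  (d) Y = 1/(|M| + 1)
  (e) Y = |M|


Checking option (c) Y = log(|M| + 1):
  M = 2.03 -> Y = 1.109 ✓
  M = 4.914 -> Y = 1.777 ✓
  M = 2.336 -> Y = 1.205 ✓
All samples match this transformation.

(c) log(|M| + 1)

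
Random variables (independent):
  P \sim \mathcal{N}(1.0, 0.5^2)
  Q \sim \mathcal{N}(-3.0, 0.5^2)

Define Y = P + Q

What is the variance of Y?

For independent RVs: Var(aX + bY) = a²Var(X) + b²Var(Y)
Var(P) = 0.25
Var(Q) = 0.25
Var(Y) = 1²*0.25 + 1²*0.25
= 1*0.25 + 1*0.25 = 0.5

0.5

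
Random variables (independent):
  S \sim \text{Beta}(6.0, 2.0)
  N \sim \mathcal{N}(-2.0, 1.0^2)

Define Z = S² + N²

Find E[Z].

E[Z] = E[S²] + E[N²]
E[S²] = Var(S) + E[S]² = 0.020833333 + 0.5625 = 0.58333333
E[N²] = Var(N) + E[N]² = 1 + 4 = 5
E[Z] = 0.58333333 + 5 = 5.5833333

5.5833333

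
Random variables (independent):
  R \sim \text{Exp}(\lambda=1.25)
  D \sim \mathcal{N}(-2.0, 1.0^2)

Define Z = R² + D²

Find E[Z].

E[Z] = E[R²] + E[D²]
E[R²] = Var(R) + E[R]² = 0.64 + 0.64 = 1.28
E[D²] = Var(D) + E[D]² = 1 + 4 = 5
E[Z] = 1.28 + 5 = 6.28

6.28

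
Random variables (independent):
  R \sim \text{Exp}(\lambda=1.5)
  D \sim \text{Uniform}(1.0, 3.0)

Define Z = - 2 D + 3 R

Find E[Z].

E[Z] = 3*E[R] - 2*E[D]
E[R] = 0.66666667
E[D] = 2
E[Z] = 3*0.66666667 - 2*2 = -2

-2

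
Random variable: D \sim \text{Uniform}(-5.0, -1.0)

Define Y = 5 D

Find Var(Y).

For Y = aD + b: Var(Y) = a² * Var(D)
Var(D) = (-1 + 5)^2/12 = 1.3333333
Var(Y) = 5² * 1.3333333 = 25 * 1.3333333 = 33.333333

33.333333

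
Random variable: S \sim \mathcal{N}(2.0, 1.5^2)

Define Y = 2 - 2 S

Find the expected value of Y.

For Y = -2S + 2:
E[Y] = -2 * E[S] + 2
E[S] = 2.0 = 2
E[Y] = -2 * 2 + 2 = -2

-2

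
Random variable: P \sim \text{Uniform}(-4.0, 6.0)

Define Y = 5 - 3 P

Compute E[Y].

For Y = -3P + 5:
E[Y] = -3 * E[P] + 5
E[P] = (-4 + 6)/2 = 1
E[Y] = -3 * 1 + 5 = 2

2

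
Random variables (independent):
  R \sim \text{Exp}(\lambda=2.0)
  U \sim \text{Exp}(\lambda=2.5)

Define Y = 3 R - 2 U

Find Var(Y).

For independent RVs: Var(aX + bY) = a²Var(X) + b²Var(Y)
Var(R) = 0.25
Var(U) = 0.16
Var(Y) = 3²*0.25 + (-2)²*0.16
= 9*0.25 + 4*0.16 = 2.89

2.89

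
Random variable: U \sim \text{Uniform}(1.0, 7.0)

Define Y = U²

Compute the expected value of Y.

E[U²] = Var(U) + (E[U])² = 3 + 16 = 19

19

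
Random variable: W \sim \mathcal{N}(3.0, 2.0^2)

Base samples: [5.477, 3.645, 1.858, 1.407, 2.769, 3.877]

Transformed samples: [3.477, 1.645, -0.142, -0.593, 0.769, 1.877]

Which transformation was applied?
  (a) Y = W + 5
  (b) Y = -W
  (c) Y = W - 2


Checking option (c) Y = W - 2:
  W = 5.477 -> Y = 3.477 ✓
  W = 3.645 -> Y = 1.645 ✓
  W = 1.858 -> Y = -0.142 ✓
All samples match this transformation.

(c) W - 2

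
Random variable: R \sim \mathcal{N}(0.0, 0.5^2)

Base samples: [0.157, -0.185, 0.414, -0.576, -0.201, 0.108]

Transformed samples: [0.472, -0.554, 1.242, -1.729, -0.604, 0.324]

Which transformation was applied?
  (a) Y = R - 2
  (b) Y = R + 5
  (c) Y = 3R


Checking option (c) Y = 3R:
  R = 0.157 -> Y = 0.472 ✓
  R = -0.185 -> Y = -0.554 ✓
  R = 0.414 -> Y = 1.242 ✓
All samples match this transformation.

(c) 3R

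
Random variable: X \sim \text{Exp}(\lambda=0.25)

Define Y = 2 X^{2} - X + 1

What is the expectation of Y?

E[Y] = 2*E[X²] - 1*E[X] + 1
E[X] = 4
E[X²] = Var(X) + (E[X])² = 16 + 16 = 32
E[Y] = 2*32 - 1*4 + 1 = 61

61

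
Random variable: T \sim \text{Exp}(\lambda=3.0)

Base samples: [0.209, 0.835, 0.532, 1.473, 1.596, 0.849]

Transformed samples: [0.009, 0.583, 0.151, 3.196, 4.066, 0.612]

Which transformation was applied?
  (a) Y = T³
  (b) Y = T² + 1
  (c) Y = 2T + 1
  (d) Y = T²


Checking option (a) Y = T³:
  T = 0.209 -> Y = 0.009 ✓
  T = 0.835 -> Y = 0.583 ✓
  T = 0.532 -> Y = 0.151 ✓
All samples match this transformation.

(a) T³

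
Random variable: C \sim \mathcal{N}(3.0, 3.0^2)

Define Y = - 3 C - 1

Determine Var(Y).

For Y = aC + b: Var(Y) = a² * Var(C)
Var(C) = 3.0^2 = 9
Var(Y) = (-3)² * 9 = 9 * 9 = 81

81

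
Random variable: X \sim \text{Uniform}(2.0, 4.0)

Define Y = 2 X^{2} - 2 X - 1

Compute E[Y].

E[Y] = 2*E[X²] - 2*E[X] - 1
E[X] = 3
E[X²] = Var(X) + (E[X])² = 0.33333333 + 9 = 9.3333333
E[Y] = 2*9.3333333 - 2*3 - 1 = 11.666667

11.666667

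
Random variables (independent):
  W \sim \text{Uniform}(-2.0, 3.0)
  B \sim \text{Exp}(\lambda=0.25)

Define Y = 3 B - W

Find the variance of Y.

For independent RVs: Var(aX + bY) = a²Var(X) + b²Var(Y)
Var(W) = 2.0833333
Var(B) = 16
Var(Y) = (-1)²*2.0833333 + 3²*16
= 1*2.0833333 + 9*16 = 146.08333

146.08333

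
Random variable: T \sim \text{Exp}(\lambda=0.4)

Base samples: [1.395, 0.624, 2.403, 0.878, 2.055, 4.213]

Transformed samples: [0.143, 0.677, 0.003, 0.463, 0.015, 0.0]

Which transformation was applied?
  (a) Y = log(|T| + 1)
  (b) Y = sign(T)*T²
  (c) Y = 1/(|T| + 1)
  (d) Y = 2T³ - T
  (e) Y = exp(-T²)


Checking option (e) Y = exp(-T²):
  T = 1.395 -> Y = 0.143 ✓
  T = 0.624 -> Y = 0.677 ✓
  T = 2.403 -> Y = 0.003 ✓
All samples match this transformation.

(e) exp(-T²)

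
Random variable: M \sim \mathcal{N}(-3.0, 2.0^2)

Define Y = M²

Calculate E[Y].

E[M²] = Var(M) + (E[M])² = 4 + 9 = 13

13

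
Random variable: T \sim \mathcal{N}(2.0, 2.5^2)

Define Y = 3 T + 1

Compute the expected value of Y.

For Y = 3T + 1:
E[Y] = 3 * E[T] + 1
E[T] = 2.0 = 2
E[Y] = 3 * 2 + 1 = 7

7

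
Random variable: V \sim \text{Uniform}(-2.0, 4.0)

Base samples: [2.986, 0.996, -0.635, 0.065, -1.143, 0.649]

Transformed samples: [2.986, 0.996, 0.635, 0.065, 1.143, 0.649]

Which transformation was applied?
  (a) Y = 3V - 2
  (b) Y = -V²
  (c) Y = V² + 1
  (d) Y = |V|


Checking option (d) Y = |V|:
  V = 2.986 -> Y = 2.986 ✓
  V = 0.996 -> Y = 0.996 ✓
  V = -0.635 -> Y = 0.635 ✓
All samples match this transformation.

(d) |V|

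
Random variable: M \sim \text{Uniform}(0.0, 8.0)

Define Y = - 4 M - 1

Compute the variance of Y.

For Y = aM + b: Var(Y) = a² * Var(M)
Var(M) = (8 - 0)^2/12 = 5.3333333
Var(Y) = (-4)² * 5.3333333 = 16 * 5.3333333 = 85.333333

85.333333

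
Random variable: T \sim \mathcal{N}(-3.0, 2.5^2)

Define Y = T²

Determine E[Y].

E[T²] = Var(T) + (E[T])² = 6.25 + 9 = 15.25

15.25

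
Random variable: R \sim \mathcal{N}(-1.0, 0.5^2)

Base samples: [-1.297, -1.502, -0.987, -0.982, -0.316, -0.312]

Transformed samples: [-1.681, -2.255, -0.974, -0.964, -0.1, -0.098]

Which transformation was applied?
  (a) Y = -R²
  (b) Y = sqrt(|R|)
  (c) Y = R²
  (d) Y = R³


Checking option (a) Y = -R²:
  R = -1.297 -> Y = -1.681 ✓
  R = -1.502 -> Y = -2.255 ✓
  R = -0.987 -> Y = -0.974 ✓
All samples match this transformation.

(a) -R²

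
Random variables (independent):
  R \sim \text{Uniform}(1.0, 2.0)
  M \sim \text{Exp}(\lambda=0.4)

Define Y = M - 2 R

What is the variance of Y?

For independent RVs: Var(aX + bY) = a²Var(X) + b²Var(Y)
Var(R) = 0.083333333
Var(M) = 6.25
Var(Y) = (-2)²*0.083333333 + 1²*6.25
= 4*0.083333333 + 1*6.25 = 6.5833333

6.5833333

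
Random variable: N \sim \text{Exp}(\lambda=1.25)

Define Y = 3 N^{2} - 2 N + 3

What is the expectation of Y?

E[Y] = 3*E[N²] - 2*E[N] + 3
E[N] = 0.8
E[N²] = Var(N) + (E[N])² = 0.64 + 0.64 = 1.28
E[Y] = 3*1.28 - 2*0.8 + 3 = 5.24

5.24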